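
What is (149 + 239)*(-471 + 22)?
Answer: -174212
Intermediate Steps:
(149 + 239)*(-471 + 22) = 388*(-449) = -174212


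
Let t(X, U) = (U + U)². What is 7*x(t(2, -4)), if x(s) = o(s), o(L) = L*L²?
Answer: 1835008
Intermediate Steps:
o(L) = L³
t(X, U) = 4*U² (t(X, U) = (2*U)² = 4*U²)
x(s) = s³
7*x(t(2, -4)) = 7*(4*(-4)²)³ = 7*(4*16)³ = 7*64³ = 7*262144 = 1835008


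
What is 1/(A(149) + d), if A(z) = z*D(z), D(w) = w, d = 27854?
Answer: 1/50055 ≈ 1.9978e-5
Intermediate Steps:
A(z) = z**2 (A(z) = z*z = z**2)
1/(A(149) + d) = 1/(149**2 + 27854) = 1/(22201 + 27854) = 1/50055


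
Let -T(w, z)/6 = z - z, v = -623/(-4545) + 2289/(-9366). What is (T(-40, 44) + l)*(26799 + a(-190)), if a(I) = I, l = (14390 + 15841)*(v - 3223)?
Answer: -583958615504386067/225230 ≈ -2.5927e+12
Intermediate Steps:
v = -217547/2027070 (v = -623*(-1/4545) + 2289*(-1/9366) = 623/4545 - 109/446 = -217547/2027070 ≈ -0.10732)
T(w, z) = 0 (T(w, z) = -6*(z - z) = -6*0 = 0)
l = -21945906103363/225230 (l = (14390 + 15841)*(-217547/2027070 - 3223) = 30231*(-6533464157/2027070) = -21945906103363/225230 ≈ -9.7438e+7)
(T(-40, 44) + l)*(26799 + a(-190)) = (0 - 21945906103363/225230)*(26799 - 190) = -21945906103363/225230*26609 = -583958615504386067/225230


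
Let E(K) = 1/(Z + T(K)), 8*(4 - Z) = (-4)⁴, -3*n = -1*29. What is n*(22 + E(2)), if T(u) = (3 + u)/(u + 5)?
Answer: 121655/573 ≈ 212.31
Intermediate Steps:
n = 29/3 (n = -(-1)*29/3 = -⅓*(-29) = 29/3 ≈ 9.6667)
Z = -28 (Z = 4 - ⅛*(-4)⁴ = 4 - ⅛*256 = 4 - 32 = -28)
T(u) = (3 + u)/(5 + u)
E(K) = 1/(-28 + (3 + K)/(5 + K))
n*(22 + E(2)) = 29*(22 + (5 + 2)/(-137 - 27*2))/3 = 29*(22 + 7/(-137 - 54))/3 = 29*(22 + 7/(-191))/3 = 29*(22 - 1/191*7)/3 = 29*(22 - 7/191)/3 = (29/3)*(4195/191) = 121655/573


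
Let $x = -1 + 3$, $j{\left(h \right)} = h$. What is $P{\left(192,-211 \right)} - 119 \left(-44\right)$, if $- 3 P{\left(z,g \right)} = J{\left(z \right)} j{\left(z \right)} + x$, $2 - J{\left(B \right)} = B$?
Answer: $\frac{52186}{3} \approx 17395.0$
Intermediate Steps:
$J{\left(B \right)} = 2 - B$
$x = 2$
$P{\left(z,g \right)} = - \frac{2}{3} - \frac{z \left(2 - z\right)}{3}$ ($P{\left(z,g \right)} = - \frac{\left(2 - z\right) z + 2}{3} = - \frac{z \left(2 - z\right) + 2}{3} = - \frac{2 + z \left(2 - z\right)}{3} = - \frac{2}{3} - \frac{z \left(2 - z\right)}{3}$)
$P{\left(192,-211 \right)} - 119 \left(-44\right) = \left(- \frac{2}{3} + \frac{1}{3} \cdot 192 \left(-2 + 192\right)\right) - 119 \left(-44\right) = \left(- \frac{2}{3} + \frac{1}{3} \cdot 192 \cdot 190\right) - -5236 = \left(- \frac{2}{3} + 12160\right) + 5236 = \frac{36478}{3} + 5236 = \frac{52186}{3}$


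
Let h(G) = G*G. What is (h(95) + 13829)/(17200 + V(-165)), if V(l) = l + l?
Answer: 11427/8435 ≈ 1.3547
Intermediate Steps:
V(l) = 2*l
h(G) = G**2
(h(95) + 13829)/(17200 + V(-165)) = (95**2 + 13829)/(17200 + 2*(-165)) = (9025 + 13829)/(17200 - 330) = 22854/16870 = 22854*(1/16870) = 11427/8435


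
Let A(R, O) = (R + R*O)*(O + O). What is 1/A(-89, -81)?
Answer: -1/1153440 ≈ -8.6697e-7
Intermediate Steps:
A(R, O) = 2*O*(R + O*R) (A(R, O) = (R + O*R)*(2*O) = 2*O*(R + O*R))
1/A(-89, -81) = 1/(2*(-81)*(-89)*(1 - 81)) = 1/(2*(-81)*(-89)*(-80)) = 1/(-1153440) = -1/1153440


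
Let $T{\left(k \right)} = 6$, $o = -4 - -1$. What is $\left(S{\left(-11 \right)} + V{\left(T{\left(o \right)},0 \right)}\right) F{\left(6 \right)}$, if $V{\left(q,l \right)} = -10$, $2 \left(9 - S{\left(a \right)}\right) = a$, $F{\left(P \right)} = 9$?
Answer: $\frac{81}{2} \approx 40.5$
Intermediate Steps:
$o = -3$ ($o = -4 + 1 = -3$)
$S{\left(a \right)} = 9 - \frac{a}{2}$
$\left(S{\left(-11 \right)} + V{\left(T{\left(o \right)},0 \right)}\right) F{\left(6 \right)} = \left(\left(9 - - \frac{11}{2}\right) - 10\right) 9 = \left(\left(9 + \frac{11}{2}\right) - 10\right) 9 = \left(\frac{29}{2} - 10\right) 9 = \frac{9}{2} \cdot 9 = \frac{81}{2}$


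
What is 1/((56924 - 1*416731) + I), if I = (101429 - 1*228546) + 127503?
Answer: -1/359421 ≈ -2.7823e-6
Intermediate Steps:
I = 386 (I = (101429 - 228546) + 127503 = -127117 + 127503 = 386)
1/((56924 - 1*416731) + I) = 1/((56924 - 1*416731) + 386) = 1/((56924 - 416731) + 386) = 1/(-359807 + 386) = 1/(-359421) = -1/359421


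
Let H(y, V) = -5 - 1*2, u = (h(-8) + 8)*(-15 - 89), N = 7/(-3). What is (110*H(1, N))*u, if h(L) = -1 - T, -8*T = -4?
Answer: 520520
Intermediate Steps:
T = 1/2 (T = -1/8*(-4) = 1/2 ≈ 0.50000)
N = -7/3 (N = 7*(-1/3) = -7/3 ≈ -2.3333)
h(L) = -3/2 (h(L) = -1 - 1*1/2 = -1 - 1/2 = -3/2)
u = -676 (u = (-3/2 + 8)*(-15 - 89) = (13/2)*(-104) = -676)
H(y, V) = -7 (H(y, V) = -5 - 2 = -7)
(110*H(1, N))*u = (110*(-7))*(-676) = -770*(-676) = 520520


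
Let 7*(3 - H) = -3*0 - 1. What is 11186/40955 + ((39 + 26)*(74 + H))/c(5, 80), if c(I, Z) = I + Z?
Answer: 288835234/4873645 ≈ 59.265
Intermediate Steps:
H = 22/7 (H = 3 - (-3*0 - 1)/7 = 3 - (0 - 1)/7 = 3 - ⅐*(-1) = 3 + ⅐ = 22/7 ≈ 3.1429)
11186/40955 + ((39 + 26)*(74 + H))/c(5, 80) = 11186/40955 + ((39 + 26)*(74 + 22/7))/(5 + 80) = 11186*(1/40955) + (65*(540/7))/85 = 11186/40955 + (35100/7)*(1/85) = 11186/40955 + 7020/119 = 288835234/4873645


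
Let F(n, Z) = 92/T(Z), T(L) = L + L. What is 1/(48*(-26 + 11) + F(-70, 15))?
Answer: -15/10754 ≈ -0.0013948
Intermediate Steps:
T(L) = 2*L
F(n, Z) = 46/Z (F(n, Z) = 92/((2*Z)) = 92*(1/(2*Z)) = 46/Z)
1/(48*(-26 + 11) + F(-70, 15)) = 1/(48*(-26 + 11) + 46/15) = 1/(48*(-15) + 46*(1/15)) = 1/(-720 + 46/15) = 1/(-10754/15) = -15/10754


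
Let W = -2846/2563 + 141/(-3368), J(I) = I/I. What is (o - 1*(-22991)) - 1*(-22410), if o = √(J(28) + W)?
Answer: 45401 + I*√2836809734242/4316092 ≈ 45401.0 + 0.39023*I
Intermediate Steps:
J(I) = 1
W = -9946711/8632184 (W = -2846*1/2563 + 141*(-1/3368) = -2846/2563 - 141/3368 = -9946711/8632184 ≈ -1.1523)
o = I*√2836809734242/4316092 (o = √(1 - 9946711/8632184) = √(-1314527/8632184) = I*√2836809734242/4316092 ≈ 0.39023*I)
(o - 1*(-22991)) - 1*(-22410) = (I*√2836809734242/4316092 - 1*(-22991)) - 1*(-22410) = (I*√2836809734242/4316092 + 22991) + 22410 = (22991 + I*√2836809734242/4316092) + 22410 = 45401 + I*√2836809734242/4316092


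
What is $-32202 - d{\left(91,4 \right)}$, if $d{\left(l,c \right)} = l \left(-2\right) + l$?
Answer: $-32111$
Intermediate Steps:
$d{\left(l,c \right)} = - l$ ($d{\left(l,c \right)} = - 2 l + l = - l$)
$-32202 - d{\left(91,4 \right)} = -32202 - \left(-1\right) 91 = -32202 - -91 = -32202 + 91 = -32111$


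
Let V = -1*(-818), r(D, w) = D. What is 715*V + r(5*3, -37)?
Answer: 584885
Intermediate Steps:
V = 818
715*V + r(5*3, -37) = 715*818 + 5*3 = 584870 + 15 = 584885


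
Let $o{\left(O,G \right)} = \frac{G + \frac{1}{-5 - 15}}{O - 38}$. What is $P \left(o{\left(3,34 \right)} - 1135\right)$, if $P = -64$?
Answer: $\frac{1817552}{25} \approx 72702.0$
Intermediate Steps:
$o{\left(O,G \right)} = \frac{- \frac{1}{20} + G}{-38 + O}$ ($o{\left(O,G \right)} = \frac{G + \frac{1}{-20}}{-38 + O} = \frac{G - \frac{1}{20}}{-38 + O} = \frac{- \frac{1}{20} + G}{-38 + O}$)
$P \left(o{\left(3,34 \right)} - 1135\right) = - 64 \left(\frac{- \frac{1}{20} + 34}{-38 + 3} - 1135\right) = - 64 \left(\frac{1}{-35} \cdot \frac{679}{20} - 1135\right) = - 64 \left(\left(- \frac{1}{35}\right) \frac{679}{20} - 1135\right) = - 64 \left(- \frac{97}{100} - 1135\right) = \left(-64\right) \left(- \frac{113597}{100}\right) = \frac{1817552}{25}$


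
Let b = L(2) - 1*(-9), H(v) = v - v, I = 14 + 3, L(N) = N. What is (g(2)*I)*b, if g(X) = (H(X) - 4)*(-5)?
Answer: 3740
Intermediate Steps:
I = 17
H(v) = 0
g(X) = 20 (g(X) = (0 - 4)*(-5) = -4*(-5) = 20)
b = 11 (b = 2 - 1*(-9) = 2 + 9 = 11)
(g(2)*I)*b = (20*17)*11 = 340*11 = 3740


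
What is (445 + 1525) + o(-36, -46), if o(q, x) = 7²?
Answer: 2019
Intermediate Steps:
o(q, x) = 49
(445 + 1525) + o(-36, -46) = (445 + 1525) + 49 = 1970 + 49 = 2019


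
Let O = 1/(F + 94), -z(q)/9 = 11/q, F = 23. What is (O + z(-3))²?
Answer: 14915044/13689 ≈ 1089.6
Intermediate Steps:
z(q) = -99/q
O = 1/117 (O = 1/(23 + 94) = 1/117 ≈ 0.0085470)
(O + z(-3))² = (1/117 - 99/(-3))² = (1/117 - 99*(-⅓))² = (1/117 + 33)² = (3862/117)² = 14915044/13689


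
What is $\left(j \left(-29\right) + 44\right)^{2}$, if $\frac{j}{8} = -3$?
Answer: $547600$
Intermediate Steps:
$j = -24$ ($j = 8 \left(-3\right) = -24$)
$\left(j \left(-29\right) + 44\right)^{2} = \left(\left(-24\right) \left(-29\right) + 44\right)^{2} = \left(696 + 44\right)^{2} = 740^{2} = 547600$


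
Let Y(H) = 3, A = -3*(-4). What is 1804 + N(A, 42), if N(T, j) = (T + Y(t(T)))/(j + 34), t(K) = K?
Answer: 137119/76 ≈ 1804.2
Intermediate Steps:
A = 12
N(T, j) = (3 + T)/(34 + j) (N(T, j) = (T + 3)/(j + 34) = (3 + T)/(34 + j))
1804 + N(A, 42) = 1804 + (3 + 12)/(34 + 42) = 1804 + 15/76 = 137119/76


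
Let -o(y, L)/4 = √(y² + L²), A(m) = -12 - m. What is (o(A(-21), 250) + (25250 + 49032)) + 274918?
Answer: 349200 - 4*√62581 ≈ 3.4820e+5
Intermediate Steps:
o(y, L) = -4*√(L² + y²) (o(y, L) = -4*√(y² + L²) = -4*√(L² + y²))
(o(A(-21), 250) + (25250 + 49032)) + 274918 = (-4*√(250² + (-12 - 1*(-21))²) + (25250 + 49032)) + 274918 = (-4*√(62500 + (-12 + 21)²) + 74282) + 274918 = (-4*√(62500 + 9²) + 74282) + 274918 = (-4*√(62500 + 81) + 74282) + 274918 = (-4*√62581 + 74282) + 274918 = (74282 - 4*√62581) + 274918 = 349200 - 4*√62581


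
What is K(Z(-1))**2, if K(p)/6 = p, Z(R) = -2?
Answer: 144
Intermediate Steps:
K(p) = 6*p
K(Z(-1))**2 = (6*(-2))**2 = (-12)**2 = 144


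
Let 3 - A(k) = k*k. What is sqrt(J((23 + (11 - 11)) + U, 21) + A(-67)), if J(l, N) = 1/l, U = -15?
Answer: I*sqrt(71774)/4 ≈ 66.977*I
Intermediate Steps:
A(k) = 3 - k**2 (A(k) = 3 - k*k = 3 - k**2)
sqrt(J((23 + (11 - 11)) + U, 21) + A(-67)) = sqrt(1/((23 + (11 - 11)) - 15) + (3 - 1*(-67)**2)) = sqrt(1/((23 + 0) - 15) + (3 - 1*4489)) = sqrt(1/(23 - 15) + (3 - 4489)) = sqrt(1/8 - 4486) = sqrt(-35887/8) = I*sqrt(71774)/4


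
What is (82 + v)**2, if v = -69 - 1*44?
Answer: 961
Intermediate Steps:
v = -113 (v = -69 - 44 = -113)
(82 + v)**2 = (82 - 113)**2 = (-31)**2 = 961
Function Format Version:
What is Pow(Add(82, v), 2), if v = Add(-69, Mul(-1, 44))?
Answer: 961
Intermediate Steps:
v = -113 (v = Add(-69, -44) = -113)
Pow(Add(82, v), 2) = Pow(Add(82, -113), 2) = Pow(-31, 2) = 961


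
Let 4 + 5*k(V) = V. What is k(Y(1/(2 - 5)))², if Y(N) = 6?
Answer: 4/25 ≈ 0.16000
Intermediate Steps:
k(V) = -⅘ + V/5
k(Y(1/(2 - 5)))² = (-⅘ + (⅕)*6)² = (-⅘ + 6/5)² = (⅖)² = 4/25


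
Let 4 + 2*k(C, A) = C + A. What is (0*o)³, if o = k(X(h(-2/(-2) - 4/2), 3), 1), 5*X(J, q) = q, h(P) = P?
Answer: 0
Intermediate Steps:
X(J, q) = q/5
k(C, A) = -2 + A/2 + C/2 (k(C, A) = -2 + (C + A)/2 = -2 + (A + C)/2 = -2 + (A/2 + C/2) = -2 + A/2 + C/2)
o = -6/5 (o = -2 + (½)*1 + ((⅕)*3)/2 = -2 + ½ + (½)*(⅗) = -2 + ½ + 3/10 = -6/5 ≈ -1.2000)
(0*o)³ = (0*(-6/5))³ = 0³ = 0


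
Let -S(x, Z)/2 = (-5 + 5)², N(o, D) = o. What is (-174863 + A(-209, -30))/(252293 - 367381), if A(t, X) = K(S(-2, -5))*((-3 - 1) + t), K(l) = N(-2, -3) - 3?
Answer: 86899/57544 ≈ 1.5101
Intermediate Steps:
S(x, Z) = 0 (S(x, Z) = -2*(-5 + 5)² = -2*0² = -2*0 = 0)
K(l) = -5 (K(l) = -2 - 3 = -5)
A(t, X) = 20 - 5*t (A(t, X) = -5*((-3 - 1) + t) = -5*(-4 + t) = 20 - 5*t)
(-174863 + A(-209, -30))/(252293 - 367381) = (-174863 + (20 - 5*(-209)))/(252293 - 367381) = (-174863 + (20 + 1045))/(-115088) = (-174863 + 1065)*(-1/115088) = -173798*(-1/115088) = 86899/57544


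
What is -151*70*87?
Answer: -919590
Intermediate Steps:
-151*70*87 = -10570*87 = -919590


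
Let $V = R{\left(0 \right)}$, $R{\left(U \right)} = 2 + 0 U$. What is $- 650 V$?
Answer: $-1300$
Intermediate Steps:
$R{\left(U \right)} = 2$ ($R{\left(U \right)} = 2 + 0 = 2$)
$V = 2$
$- 650 V = \left(-650\right) 2 = -1300$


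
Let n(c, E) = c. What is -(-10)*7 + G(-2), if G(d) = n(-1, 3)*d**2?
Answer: 66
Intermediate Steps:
G(d) = -d**2
-(-10)*7 + G(-2) = -(-10)*7 - 1*(-2)**2 = -10*(-7) - 1*4 = 70 - 4 = 66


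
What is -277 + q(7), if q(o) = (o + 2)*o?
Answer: -214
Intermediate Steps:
q(o) = o*(2 + o) (q(o) = (2 + o)*o = o*(2 + o))
-277 + q(7) = -277 + 7*(2 + 7) = -277 + 7*9 = -277 + 63 = -214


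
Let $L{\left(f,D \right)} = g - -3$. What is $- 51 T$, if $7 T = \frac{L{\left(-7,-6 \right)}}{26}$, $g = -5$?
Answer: $\frac{51}{91} \approx 0.56044$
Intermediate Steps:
$L{\left(f,D \right)} = -2$ ($L{\left(f,D \right)} = -5 - -3 = -5 + 3 = -2$)
$T = - \frac{1}{91}$ ($T = \frac{\left(-2\right) \frac{1}{26}}{7} = \frac{1}{7} \left(- \frac{1}{13}\right) = - \frac{1}{91} \approx -0.010989$)
$- 51 T = \left(-51\right) \left(- \frac{1}{91}\right) = \frac{51}{91}$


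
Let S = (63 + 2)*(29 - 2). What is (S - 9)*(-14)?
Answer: -24444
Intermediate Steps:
S = 1755 (S = 65*27 = 1755)
(S - 9)*(-14) = (1755 - 9)*(-14) = 1746*(-14) = -24444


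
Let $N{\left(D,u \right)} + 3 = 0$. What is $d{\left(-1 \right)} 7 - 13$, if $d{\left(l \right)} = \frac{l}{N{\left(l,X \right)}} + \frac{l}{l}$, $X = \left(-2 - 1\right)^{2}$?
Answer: $- \frac{11}{3} \approx -3.6667$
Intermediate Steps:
$X = 9$ ($X = \left(-3\right)^{2} = 9$)
$N{\left(D,u \right)} = -3$ ($N{\left(D,u \right)} = -3 + 0 = -3$)
$d{\left(l \right)} = 1 - \frac{l}{3}$ ($d{\left(l \right)} = \frac{l}{-3} + \frac{l}{l} = l \left(- \frac{1}{3}\right) + 1 = - \frac{l}{3} + 1 = 1 - \frac{l}{3}$)
$d{\left(-1 \right)} 7 - 13 = \left(1 - - \frac{1}{3}\right) 7 - 13 = \left(1 + \frac{1}{3}\right) 7 - 13 = \frac{4}{3} \cdot 7 - 13 = \frac{28}{3} - 13 = - \frac{11}{3}$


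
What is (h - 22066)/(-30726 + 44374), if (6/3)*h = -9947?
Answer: -54079/27296 ≈ -1.9812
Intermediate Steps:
h = -9947/2 (h = (½)*(-9947) = -9947/2 ≈ -4973.5)
(h - 22066)/(-30726 + 44374) = (-9947/2 - 22066)/(-30726 + 44374) = -54079/2/13648 = -54079/2*1/13648 = -54079/27296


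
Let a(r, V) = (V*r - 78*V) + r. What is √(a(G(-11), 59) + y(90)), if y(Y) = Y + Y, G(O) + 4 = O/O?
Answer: I*√4602 ≈ 67.838*I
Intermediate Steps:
G(O) = -3 (G(O) = -4 + O/O = -4 + 1 = -3)
a(r, V) = r - 78*V + V*r (a(r, V) = (-78*V + V*r) + r = r - 78*V + V*r)
y(Y) = 2*Y
√(a(G(-11), 59) + y(90)) = √((-3 - 78*59 + 59*(-3)) + 2*90) = √((-3 - 4602 - 177) + 180) = √(-4782 + 180) = √(-4602) = I*√4602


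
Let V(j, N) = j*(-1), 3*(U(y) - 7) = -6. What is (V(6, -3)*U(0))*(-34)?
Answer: 1020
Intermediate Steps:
U(y) = 5 (U(y) = 7 + (⅓)*(-6) = 7 - 2 = 5)
V(j, N) = -j
(V(6, -3)*U(0))*(-34) = (-1*6*5)*(-34) = -6*5*(-34) = -30*(-34) = 1020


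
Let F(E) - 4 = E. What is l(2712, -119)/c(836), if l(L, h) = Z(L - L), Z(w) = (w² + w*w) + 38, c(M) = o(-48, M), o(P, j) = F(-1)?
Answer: 38/3 ≈ 12.667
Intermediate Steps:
F(E) = 4 + E
o(P, j) = 3 (o(P, j) = 4 - 1 = 3)
c(M) = 3
Z(w) = 38 + 2*w² (Z(w) = (w² + w²) + 38 = 2*w² + 38 = 38 + 2*w²)
l(L, h) = 38 (l(L, h) = 38 + 2*(L - L)² = 38 + 2*0² = 38 + 2*0 = 38 + 0 = 38)
l(2712, -119)/c(836) = 38/3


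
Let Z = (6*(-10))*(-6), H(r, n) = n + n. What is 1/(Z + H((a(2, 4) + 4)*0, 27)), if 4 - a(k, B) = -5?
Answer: 1/414 ≈ 0.0024155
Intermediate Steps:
a(k, B) = 9 (a(k, B) = 4 - 1*(-5) = 4 + 5 = 9)
H(r, n) = 2*n
Z = 360 (Z = -60*(-6) = 360)
1/(Z + H((a(2, 4) + 4)*0, 27)) = 1/(360 + 2*27) = 1/(360 + 54) = 1/414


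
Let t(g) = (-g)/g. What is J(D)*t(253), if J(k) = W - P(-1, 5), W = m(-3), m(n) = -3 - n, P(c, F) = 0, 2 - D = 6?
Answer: 0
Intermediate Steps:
D = -4 (D = 2 - 1*6 = 2 - 6 = -4)
W = 0 (W = -3 - 1*(-3) = -3 + 3 = 0)
J(k) = 0 (J(k) = 0 - 1*0 = 0 + 0 = 0)
t(g) = -1
J(D)*t(253) = 0*(-1) = 0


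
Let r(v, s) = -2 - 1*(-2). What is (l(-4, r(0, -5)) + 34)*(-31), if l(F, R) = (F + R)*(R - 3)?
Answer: -1426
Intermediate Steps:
r(v, s) = 0 (r(v, s) = -2 + 2 = 0)
l(F, R) = (-3 + R)*(F + R) (l(F, R) = (F + R)*(-3 + R) = (-3 + R)*(F + R))
(l(-4, r(0, -5)) + 34)*(-31) = ((0² - 3*(-4) - 3*0 - 4*0) + 34)*(-31) = ((0 + 12 + 0 + 0) + 34)*(-31) = (12 + 34)*(-31) = 46*(-31) = -1426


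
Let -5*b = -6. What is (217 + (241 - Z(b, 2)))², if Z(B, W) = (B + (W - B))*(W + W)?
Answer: 202500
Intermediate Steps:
b = 6/5 (b = -⅕*(-6) = 6/5 ≈ 1.2000)
Z(B, W) = 2*W² (Z(B, W) = W*(2*W) = 2*W²)
(217 + (241 - Z(b, 2)))² = (217 + (241 - 2*2²))² = (217 + (241 - 2*4))² = (217 + (241 - 1*8))² = (217 + (241 - 8))² = (217 + 233)² = 450² = 202500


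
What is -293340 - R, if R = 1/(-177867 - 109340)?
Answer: -84249301379/287207 ≈ -2.9334e+5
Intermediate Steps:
R = -1/287207 (R = 1/(-287207) = -1/287207 ≈ -3.4818e-6)
-293340 - R = -293340 - 1*(-1/287207) = -293340 + 1/287207 = -84249301379/287207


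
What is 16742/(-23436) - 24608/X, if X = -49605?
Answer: -42295637/193757130 ≈ -0.21829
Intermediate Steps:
16742/(-23436) - 24608/X = 16742/(-23436) - 24608/(-49605) = 16742*(-1/23436) - 24608*(-1/49605) = -8371/11718 + 24608/49605 = -42295637/193757130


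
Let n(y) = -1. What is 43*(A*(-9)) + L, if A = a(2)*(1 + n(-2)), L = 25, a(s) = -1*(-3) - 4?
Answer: 25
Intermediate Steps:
a(s) = -1 (a(s) = 3 - 4 = -1)
A = 0 (A = -(1 - 1) = -1*0 = 0)
43*(A*(-9)) + L = 43*(0*(-9)) + 25 = 43*0 + 25 = 0 + 25 = 25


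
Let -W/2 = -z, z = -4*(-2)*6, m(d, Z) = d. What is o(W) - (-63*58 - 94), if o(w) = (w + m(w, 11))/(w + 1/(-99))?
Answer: 35636252/9503 ≈ 3750.0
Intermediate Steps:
z = 48 (z = 8*6 = 48)
W = 96 (W = -(-2)*48 = -2*(-48) = 96)
o(w) = 2*w/(-1/99 + w) (o(w) = (w + w)/(w + 1/(-99)) = (2*w)/(w - 1/99) = (2*w)/(-1/99 + w) = 2*w/(-1/99 + w))
o(W) - (-63*58 - 94) = 198*96/(-1 + 99*96) - (-63*58 - 94) = 198*96/(-1 + 9504) - (-3654 - 94) = 198*96/9503 - 1*(-3748) = 198*96*(1/9503) + 3748 = 19008/9503 + 3748 = 35636252/9503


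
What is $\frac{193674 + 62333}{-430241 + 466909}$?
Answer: $\frac{256007}{36668} \approx 6.9818$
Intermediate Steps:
$\frac{193674 + 62333}{-430241 + 466909} = \frac{256007}{36668}$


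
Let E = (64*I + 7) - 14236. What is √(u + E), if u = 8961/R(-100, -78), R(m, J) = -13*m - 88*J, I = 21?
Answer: 3*I*√23853434371/4082 ≈ 113.51*I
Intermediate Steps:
R(m, J) = -88*J - 13*m
E = -12885 (E = (64*21 + 7) - 14236 = (1344 + 7) - 14236 = 1351 - 14236 = -12885)
u = 8961/8164 (u = 8961/(-88*(-78) - 13*(-100)) = 8961/(6864 + 1300) = 8961/8164 ≈ 1.0976)
√(u + E) = √(8961/8164 - 12885) = √(-105184179/8164) = 3*I*√23853434371/4082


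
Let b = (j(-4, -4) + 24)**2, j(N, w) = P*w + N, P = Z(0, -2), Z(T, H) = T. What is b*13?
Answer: 5200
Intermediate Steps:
P = 0
j(N, w) = N (j(N, w) = 0*w + N = 0 + N = N)
b = 400 (b = (-4 + 24)**2 = 20**2 = 400)
b*13 = 400*13 = 5200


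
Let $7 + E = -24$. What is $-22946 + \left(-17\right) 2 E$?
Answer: $-21892$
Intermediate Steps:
$E = -31$ ($E = -7 - 24 = -31$)
$-22946 + \left(-17\right) 2 E = -22946 + \left(-17\right) 2 \left(-31\right) = -22946 - -1054 = -22946 + 1054 = -21892$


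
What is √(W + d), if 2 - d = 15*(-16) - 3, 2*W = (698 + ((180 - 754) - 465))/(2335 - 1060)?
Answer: √63689718/510 ≈ 15.648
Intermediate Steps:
W = -341/2550 (W = ((698 + ((180 - 754) - 465))/(2335 - 1060))/2 = ((698 + (-574 - 465))/1275)/2 = ((698 - 1039)*(1/1275))/2 = (-341*1/1275)/2 = (½)*(-341/1275) = -341/2550 ≈ -0.13373)
d = 245 (d = 2 - (15*(-16) - 3) = 2 - (-240 - 3) = 2 - 1*(-243) = 2 + 243 = 245)
√(W + d) = √(-341/2550 + 245) = √(624409/2550) = √63689718/510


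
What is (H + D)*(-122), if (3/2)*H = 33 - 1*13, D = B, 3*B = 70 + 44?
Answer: -18788/3 ≈ -6262.7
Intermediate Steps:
B = 38 (B = (70 + 44)/3 = (1/3)*114 = 38)
D = 38
H = 40/3 (H = 2*(33 - 1*13)/3 = 2*(33 - 13)/3 = (2/3)*20 = 40/3 ≈ 13.333)
(H + D)*(-122) = (40/3 + 38)*(-122) = (154/3)*(-122) = -18788/3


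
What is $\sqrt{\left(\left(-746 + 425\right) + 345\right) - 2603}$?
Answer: $i \sqrt{2579} \approx 50.784 i$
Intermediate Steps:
$\sqrt{\left(\left(-746 + 425\right) + 345\right) - 2603} = \sqrt{\left(-321 + 345\right) - 2603} = \sqrt{24 - 2603} = \sqrt{-2579} = i \sqrt{2579}$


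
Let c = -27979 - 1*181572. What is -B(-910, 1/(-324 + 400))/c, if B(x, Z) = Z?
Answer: 1/15925876 ≈ 6.2791e-8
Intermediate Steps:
c = -209551 (c = -27979 - 181572 = -209551)
-B(-910, 1/(-324 + 400))/c = -1/((-324 + 400)*(-209551)) = -(-1)/(76*209551) = -1*(-1/15925876) = 1/15925876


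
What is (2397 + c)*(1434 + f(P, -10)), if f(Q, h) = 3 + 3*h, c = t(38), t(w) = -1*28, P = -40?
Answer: 3333183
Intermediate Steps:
t(w) = -28
c = -28
(2397 + c)*(1434 + f(P, -10)) = (2397 - 28)*(1434 + (3 + 3*(-10))) = 2369*(1434 + (3 - 30)) = 2369*(1434 - 27) = 2369*1407 = 3333183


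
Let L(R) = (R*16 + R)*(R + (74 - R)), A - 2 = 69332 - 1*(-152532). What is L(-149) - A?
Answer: -409308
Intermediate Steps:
A = 221866 (A = 2 + (69332 - 1*(-152532)) = 2 + (69332 + 152532) = 2 + 221864 = 221866)
L(R) = 1258*R (L(R) = (16*R + R)*74 = (17*R)*74 = 1258*R)
L(-149) - A = 1258*(-149) - 1*221866 = -187442 - 221866 = -409308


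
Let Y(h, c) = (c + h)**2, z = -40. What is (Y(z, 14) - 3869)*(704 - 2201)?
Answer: 4779921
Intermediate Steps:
(Y(z, 14) - 3869)*(704 - 2201) = ((14 - 40)**2 - 3869)*(704 - 2201) = ((-26)**2 - 3869)*(-1497) = (676 - 3869)*(-1497) = -3193*(-1497) = 4779921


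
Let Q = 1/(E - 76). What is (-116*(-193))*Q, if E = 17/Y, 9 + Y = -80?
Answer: -1992532/6781 ≈ -293.84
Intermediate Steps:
Y = -89 (Y = -9 - 80 = -89)
E = -17/89 (E = 17/(-89) = 17*(-1/89) = -17/89 ≈ -0.19101)
Q = -89/6781 (Q = 1/(-17/89 - 76) = 1/(-6781/89) = -89/6781 ≈ -0.013125)
(-116*(-193))*Q = -116*(-193)*(-89/6781) = 22388*(-89/6781) = -1992532/6781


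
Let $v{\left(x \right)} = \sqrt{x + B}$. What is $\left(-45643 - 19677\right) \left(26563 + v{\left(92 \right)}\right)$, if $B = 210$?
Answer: $-1735095160 - 65320 \sqrt{302} \approx -1.7362 \cdot 10^{9}$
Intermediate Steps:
$v{\left(x \right)} = \sqrt{210 + x}$ ($v{\left(x \right)} = \sqrt{x + 210} = \sqrt{210 + x}$)
$\left(-45643 - 19677\right) \left(26563 + v{\left(92 \right)}\right) = \left(-45643 - 19677\right) \left(26563 + \sqrt{210 + 92}\right) = - 65320 \left(26563 + \sqrt{302}\right) = -1735095160 - 65320 \sqrt{302}$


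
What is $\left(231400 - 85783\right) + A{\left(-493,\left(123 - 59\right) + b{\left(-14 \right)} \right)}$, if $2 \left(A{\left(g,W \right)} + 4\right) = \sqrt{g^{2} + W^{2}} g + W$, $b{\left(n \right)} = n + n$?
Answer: $145631 - \frac{493 \sqrt{244345}}{2} \approx 23783.0$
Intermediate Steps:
$b{\left(n \right)} = 2 n$
$A{\left(g,W \right)} = -4 + \frac{W}{2} + \frac{g \sqrt{W^{2} + g^{2}}}{2}$ ($A{\left(g,W \right)} = -4 + \frac{\sqrt{g^{2} + W^{2}} g + W}{2} = -4 + \frac{\sqrt{W^{2} + g^{2}} g + W}{2} = -4 + \frac{g \sqrt{W^{2} + g^{2}} + W}{2} = -4 + \frac{W + g \sqrt{W^{2} + g^{2}}}{2} = -4 + \left(\frac{W}{2} + \frac{g \sqrt{W^{2} + g^{2}}}{2}\right) = -4 + \frac{W}{2} + \frac{g \sqrt{W^{2} + g^{2}}}{2}$)
$\left(231400 - 85783\right) + A{\left(-493,\left(123 - 59\right) + b{\left(-14 \right)} \right)} = \left(231400 - 85783\right) + \left(-4 + \frac{\left(123 - 59\right) + 2 \left(-14\right)}{2} + \frac{1}{2} \left(-493\right) \sqrt{\left(\left(123 - 59\right) + 2 \left(-14\right)\right)^{2} + \left(-493\right)^{2}}\right) = 145617 + \left(-4 + \frac{64 - 28}{2} + \frac{1}{2} \left(-493\right) \sqrt{\left(64 - 28\right)^{2} + 243049}\right) = 145617 + \left(-4 + \frac{1}{2} \cdot 36 + \frac{1}{2} \left(-493\right) \sqrt{36^{2} + 243049}\right) = 145617 + \left(-4 + 18 + \frac{1}{2} \left(-493\right) \sqrt{1296 + 243049}\right) = 145617 + \left(-4 + 18 + \frac{1}{2} \left(-493\right) \sqrt{244345}\right) = 145617 - \left(-14 + \frac{493 \sqrt{244345}}{2}\right) = 145617 + \left(14 - \frac{493 \sqrt{244345}}{2}\right) = 145631 - \frac{493 \sqrt{244345}}{2}$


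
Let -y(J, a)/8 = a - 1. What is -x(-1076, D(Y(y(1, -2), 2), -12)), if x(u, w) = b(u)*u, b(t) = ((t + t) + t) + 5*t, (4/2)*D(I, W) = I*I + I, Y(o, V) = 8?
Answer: -9262208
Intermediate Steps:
y(J, a) = 8 - 8*a (y(J, a) = -8*(a - 1) = -8*(-1 + a) = 8 - 8*a)
D(I, W) = I/2 + I²/2 (D(I, W) = (I*I + I)/2 = (I² + I)/2 = (I + I²)/2 = I/2 + I²/2)
b(t) = 8*t (b(t) = (2*t + t) + 5*t = 3*t + 5*t = 8*t)
x(u, w) = 8*u² (x(u, w) = (8*u)*u = 8*u²)
-x(-1076, D(Y(y(1, -2), 2), -12)) = -8*(-1076)² = -8*1157776 = -1*9262208 = -9262208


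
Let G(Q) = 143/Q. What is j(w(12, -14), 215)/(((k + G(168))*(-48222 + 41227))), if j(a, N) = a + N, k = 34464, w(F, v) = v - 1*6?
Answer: -6552/8100342905 ≈ -8.0885e-7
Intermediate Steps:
w(F, v) = -6 + v (w(F, v) = v - 6 = -6 + v)
j(a, N) = N + a
j(w(12, -14), 215)/(((k + G(168))*(-48222 + 41227))) = (215 + (-6 - 14))/(((34464 + 143/168)*(-48222 + 41227))) = (215 - 20)/(((34464 + 143*(1/168))*(-6995))) = 195/(((34464 + 143/168)*(-6995))) = 195/(((5790095/168)*(-6995))) = 195/(-40501714525/168) = 195*(-168/40501714525) = -6552/8100342905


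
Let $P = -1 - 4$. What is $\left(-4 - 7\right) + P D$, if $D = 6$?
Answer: $-41$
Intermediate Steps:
$P = -5$ ($P = -1 - 4 = -5$)
$\left(-4 - 7\right) + P D = \left(-4 - 7\right) - 30 = -11 - 30 = -41$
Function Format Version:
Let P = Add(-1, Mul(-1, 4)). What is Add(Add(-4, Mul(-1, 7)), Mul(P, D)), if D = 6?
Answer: -41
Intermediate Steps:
P = -5 (P = Add(-1, -4) = -5)
Add(Add(-4, Mul(-1, 7)), Mul(P, D)) = Add(Add(-4, Mul(-1, 7)), Mul(-5, 6)) = Add(Add(-4, -7), -30) = Add(-11, -30) = -41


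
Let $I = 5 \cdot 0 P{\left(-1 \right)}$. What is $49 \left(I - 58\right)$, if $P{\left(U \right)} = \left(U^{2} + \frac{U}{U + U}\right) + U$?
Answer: $-2842$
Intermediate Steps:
$P{\left(U \right)} = \frac{1}{2} + U + U^{2}$ ($P{\left(U \right)} = \left(U^{2} + \frac{U}{2 U}\right) + U = \left(U^{2} + \frac{1}{2 U} U\right) + U = \left(U^{2} + \frac{1}{2}\right) + U = \left(\frac{1}{2} + U^{2}\right) + U = \frac{1}{2} + U + U^{2}$)
$I = 0$ ($I = 5 \cdot 0 \left(\frac{1}{2} - 1 + \left(-1\right)^{2}\right) = 0 \left(\frac{1}{2} - 1 + 1\right) = 0 \cdot \frac{1}{2} = 0$)
$49 \left(I - 58\right) = 49 \left(0 - 58\right) = 49 \left(-58\right) = -2842$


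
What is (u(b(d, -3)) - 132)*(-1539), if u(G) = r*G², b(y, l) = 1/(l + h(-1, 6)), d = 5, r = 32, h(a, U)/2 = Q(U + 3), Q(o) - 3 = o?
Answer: 9948780/49 ≈ 2.0304e+5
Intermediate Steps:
Q(o) = 3 + o
h(a, U) = 12 + 2*U (h(a, U) = 2*(3 + (U + 3)) = 2*(3 + (3 + U)) = 2*(6 + U) = 12 + 2*U)
b(y, l) = 1/(24 + l) (b(y, l) = 1/(l + (12 + 2*6)) = 1/(l + (12 + 12)) = 1/(l + 24) = 1/(24 + l))
u(G) = 32*G²
(u(b(d, -3)) - 132)*(-1539) = (32*(1/(24 - 3))² - 132)*(-1539) = (32*(1/21)² - 132)*(-1539) = (32*(1/441) - 132)*(-1539) = (32/441 - 132)*(-1539) = -58180/441*(-1539) = 9948780/49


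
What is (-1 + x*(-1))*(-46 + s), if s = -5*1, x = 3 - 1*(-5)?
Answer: 459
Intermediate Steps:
x = 8 (x = 3 + 5 = 8)
s = -5
(-1 + x*(-1))*(-46 + s) = (-1 + 8*(-1))*(-46 - 5) = (-1 - 8)*(-51) = -9*(-51) = 459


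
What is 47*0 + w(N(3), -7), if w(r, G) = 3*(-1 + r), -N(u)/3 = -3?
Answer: 24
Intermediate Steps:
N(u) = 9 (N(u) = -3*(-3) = 9)
w(r, G) = -3 + 3*r
47*0 + w(N(3), -7) = 47*0 + (-3 + 3*9) = 0 + (-3 + 27) = 0 + 24 = 24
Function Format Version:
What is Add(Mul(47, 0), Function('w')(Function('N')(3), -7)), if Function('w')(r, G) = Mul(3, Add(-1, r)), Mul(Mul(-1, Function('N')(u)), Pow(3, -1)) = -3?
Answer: 24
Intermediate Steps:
Function('N')(u) = 9 (Function('N')(u) = Mul(-3, -3) = 9)
Function('w')(r, G) = Add(-3, Mul(3, r))
Add(Mul(47, 0), Function('w')(Function('N')(3), -7)) = Add(Mul(47, 0), Add(-3, Mul(3, 9))) = Add(0, Add(-3, 27)) = Add(0, 24) = 24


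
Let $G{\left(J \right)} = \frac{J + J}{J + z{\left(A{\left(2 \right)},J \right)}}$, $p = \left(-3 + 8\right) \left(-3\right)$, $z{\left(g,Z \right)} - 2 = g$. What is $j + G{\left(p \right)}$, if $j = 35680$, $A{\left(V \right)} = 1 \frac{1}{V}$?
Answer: $\frac{178412}{5} \approx 35682.0$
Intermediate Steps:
$A{\left(V \right)} = \frac{1}{V}$
$z{\left(g,Z \right)} = 2 + g$
$p = -15$ ($p = 5 \left(-3\right) = -15$)
$G{\left(J \right)} = \frac{2 J}{\frac{5}{2} + J}$ ($G{\left(J \right)} = \frac{J + J}{J + \left(2 + \frac{1}{2}\right)} = \frac{2 J}{J + \left(2 + \frac{1}{2}\right)} = \frac{2 J}{J + \frac{5}{2}} = \frac{2 J}{\frac{5}{2} + J}$)
$j + G{\left(p \right)} = 35680 + 4 \left(-15\right) \frac{1}{5 + 2 \left(-15\right)} = 35680 + 4 \left(-15\right) \frac{1}{5 - 30} = 35680 + 4 \left(-15\right) \frac{1}{-25} = 35680 + 4 \left(-15\right) \left(- \frac{1}{25}\right) = 35680 + \frac{12}{5} = \frac{178412}{5}$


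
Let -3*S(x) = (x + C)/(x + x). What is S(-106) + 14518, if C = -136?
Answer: 4616603/318 ≈ 14518.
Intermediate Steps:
S(x) = -(-136 + x)/(6*x) (S(x) = -(x - 136)/(3*(x + x)) = -(-136 + x)/(3*(2*x)) = -(-136 + x)*1/(2*x)/3 = -(-136 + x)/(6*x))
S(-106) + 14518 = (⅙)*(136 - 1*(-106))/(-106) + 14518 = (⅙)*(-1/106)*(136 + 106) + 14518 = (⅙)*(-1/106)*242 + 14518 = -121/318 + 14518 = 4616603/318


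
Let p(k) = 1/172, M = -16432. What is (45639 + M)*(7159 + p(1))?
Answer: 35964010243/172 ≈ 2.0909e+8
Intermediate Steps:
p(k) = 1/172
(45639 + M)*(7159 + p(1)) = (45639 - 16432)*(7159 + 1/172) = 29207*(1231349/172) = 35964010243/172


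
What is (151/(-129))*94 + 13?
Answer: -12517/129 ≈ -97.031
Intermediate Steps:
(151/(-129))*94 + 13 = (151*(-1/129))*94 + 13 = -151/129*94 + 13 = -14194/129 + 13 = -12517/129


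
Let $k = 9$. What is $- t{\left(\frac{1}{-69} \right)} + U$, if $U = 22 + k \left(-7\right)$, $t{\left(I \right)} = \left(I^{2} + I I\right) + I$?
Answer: $- \frac{195134}{4761} \approx -40.986$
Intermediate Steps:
$t{\left(I \right)} = I + 2 I^{2}$ ($t{\left(I \right)} = \left(I^{2} + I^{2}\right) + I = 2 I^{2} + I = I + 2 I^{2}$)
$U = -41$ ($U = 22 + 9 \left(-7\right) = 22 - 63 = -41$)
$- t{\left(\frac{1}{-69} \right)} + U = - \frac{1 + \frac{2}{-69}}{-69} - 41 = - \frac{\left(-1\right) \left(1 + 2 \left(- \frac{1}{69}\right)\right)}{69} - 41 = - \frac{\left(-1\right) \left(1 - \frac{2}{69}\right)}{69} - 41 = - \frac{\left(-1\right) 67}{69 \cdot 69} - 41 = \left(-1\right) \left(- \frac{67}{4761}\right) - 41 = \frac{67}{4761} - 41 = - \frac{195134}{4761}$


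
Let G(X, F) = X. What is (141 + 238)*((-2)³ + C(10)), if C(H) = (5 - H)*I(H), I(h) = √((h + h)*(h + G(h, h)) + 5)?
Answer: -3032 - 17055*√5 ≈ -41168.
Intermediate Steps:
I(h) = √(5 + 4*h²) (I(h) = √((h + h)*(h + h) + 5) = √((2*h)*(2*h) + 5) = √(4*h² + 5) = √(5 + 4*h²))
C(H) = √(5 + 4*H²)*(5 - H) (C(H) = (5 - H)*√(5 + 4*H²) = √(5 + 4*H²)*(5 - H))
(141 + 238)*((-2)³ + C(10)) = (141 + 238)*((-2)³ + √(5 + 4*10²)*(5 - 1*10)) = 379*(-8 + √(5 + 4*100)*(5 - 10)) = 379*(-8 + √(5 + 400)*(-5)) = 379*(-8 + √405*(-5)) = 379*(-8 + (9*√5)*(-5)) = 379*(-8 - 45*√5) = -3032 - 17055*√5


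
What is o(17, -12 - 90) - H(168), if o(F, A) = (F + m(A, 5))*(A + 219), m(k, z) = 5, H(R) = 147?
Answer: 2427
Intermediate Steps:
o(F, A) = (5 + F)*(219 + A) (o(F, A) = (F + 5)*(A + 219) = (5 + F)*(219 + A))
o(17, -12 - 90) - H(168) = (1095 + 5*(-12 - 90) + 219*17 + (-12 - 90)*17) - 1*147 = (1095 + 5*(-102) + 3723 - 102*17) - 147 = (1095 - 510 + 3723 - 1734) - 147 = 2574 - 147 = 2427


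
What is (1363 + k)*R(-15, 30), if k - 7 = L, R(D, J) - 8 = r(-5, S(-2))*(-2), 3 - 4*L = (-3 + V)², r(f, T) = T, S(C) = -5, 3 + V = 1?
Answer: 24561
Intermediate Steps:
V = -2 (V = -3 + 1 = -2)
L = -11/2 (L = ¾ - (-3 - 2)²/4 = ¾ - ¼*(-5)² = ¾ - ¼*25 = ¾ - 25/4 = -11/2 ≈ -5.5000)
R(D, J) = 18 (R(D, J) = 8 - 5*(-2) = 8 + 10 = 18)
k = 3/2 (k = 7 - 11/2 = 3/2 ≈ 1.5000)
(1363 + k)*R(-15, 30) = (1363 + 3/2)*18 = (2729/2)*18 = 24561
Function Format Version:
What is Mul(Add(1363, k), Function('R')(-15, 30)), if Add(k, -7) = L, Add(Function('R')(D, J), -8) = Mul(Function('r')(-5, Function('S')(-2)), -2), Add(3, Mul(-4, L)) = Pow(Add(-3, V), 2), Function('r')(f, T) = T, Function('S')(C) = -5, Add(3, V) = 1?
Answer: 24561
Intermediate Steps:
V = -2 (V = Add(-3, 1) = -2)
L = Rational(-11, 2) (L = Add(Rational(3, 4), Mul(Rational(-1, 4), Pow(Add(-3, -2), 2))) = Add(Rational(3, 4), Mul(Rational(-1, 4), Pow(-5, 2))) = Add(Rational(3, 4), Mul(Rational(-1, 4), 25)) = Add(Rational(3, 4), Rational(-25, 4)) = Rational(-11, 2) ≈ -5.5000)
Function('R')(D, J) = 18 (Function('R')(D, J) = Add(8, Mul(-5, -2)) = Add(8, 10) = 18)
k = Rational(3, 2) (k = Add(7, Rational(-11, 2)) = Rational(3, 2) ≈ 1.5000)
Mul(Add(1363, k), Function('R')(-15, 30)) = Mul(Add(1363, Rational(3, 2)), 18) = Mul(Rational(2729, 2), 18) = 24561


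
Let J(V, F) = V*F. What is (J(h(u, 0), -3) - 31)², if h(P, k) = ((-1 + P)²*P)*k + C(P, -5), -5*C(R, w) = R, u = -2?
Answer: 25921/25 ≈ 1036.8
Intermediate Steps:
C(R, w) = -R/5
h(P, k) = -P/5 + P*k*(-1 + P)² (h(P, k) = ((-1 + P)²*P)*k - P/5 = (P*(-1 + P)²)*k - P/5 = P*k*(-1 + P)² - P/5 = -P/5 + P*k*(-1 + P)²)
J(V, F) = F*V
(J(h(u, 0), -3) - 31)² = (-(-6)*(-⅕ + 0*(-1 - 2)²) - 31)² = (-(-6)*(-⅕ + 0*(-3)²) - 31)² = (-(-6)*(-⅕ + 0*9) - 31)² = (-(-6)*(-⅕ + 0) - 31)² = (-(-6)*(-1)/5 - 31)² = (-3*⅖ - 31)² = (-6/5 - 31)² = (-161/5)² = 25921/25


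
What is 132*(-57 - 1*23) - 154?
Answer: -10714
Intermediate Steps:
132*(-57 - 1*23) - 154 = 132*(-57 - 23) - 154 = 132*(-80) - 154 = -10560 - 154 = -10714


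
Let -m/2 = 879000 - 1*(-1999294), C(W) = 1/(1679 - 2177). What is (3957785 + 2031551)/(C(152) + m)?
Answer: -2982689328/2866780825 ≈ -1.0404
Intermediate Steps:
C(W) = -1/498 (C(W) = 1/(-498) = -1/498)
m = -5756588 (m = -2*(879000 - 1*(-1999294)) = -2*(879000 + 1999294) = -2*2878294 = -5756588)
(3957785 + 2031551)/(C(152) + m) = (3957785 + 2031551)/(-1/498 - 5756588) = 5989336/(-2866780825/498) = 5989336*(-498/2866780825) = -2982689328/2866780825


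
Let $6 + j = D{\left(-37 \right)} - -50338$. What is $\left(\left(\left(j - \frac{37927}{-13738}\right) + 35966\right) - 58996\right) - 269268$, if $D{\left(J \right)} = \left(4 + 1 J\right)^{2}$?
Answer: $- \frac{3309130299}{13738} \approx -2.4087 \cdot 10^{5}$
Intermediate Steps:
$D{\left(J \right)} = \left(4 + J\right)^{2}$
$j = 51421$ ($j = -6 + \left(\left(4 - 37\right)^{2} - -50338\right) = -6 + \left(\left(-33\right)^{2} + 50338\right) = -6 + \left(1089 + 50338\right) = -6 + 51427 = 51421$)
$\left(\left(\left(j - \frac{37927}{-13738}\right) + 35966\right) - 58996\right) - 269268 = \left(\left(\left(51421 - \frac{37927}{-13738}\right) + 35966\right) - 58996\right) - 269268 = \left(\left(\left(51421 - - \frac{37927}{13738}\right) + 35966\right) - 58996\right) - 269268 = \left(\left(\left(51421 + \frac{37927}{13738}\right) + 35966\right) - 58996\right) - 269268 = \left(\left(\frac{706459625}{13738} + 35966\right) - 58996\right) - 269268 = \left(\frac{1200560533}{13738} - 58996\right) - 269268 = \frac{390073485}{13738} - 269268 = - \frac{3309130299}{13738}$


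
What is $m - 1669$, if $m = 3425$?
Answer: $1756$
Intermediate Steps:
$m - 1669 = 3425 - 1669 = 1756$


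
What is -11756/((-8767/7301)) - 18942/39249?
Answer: 160409401330/16385523 ≈ 9789.7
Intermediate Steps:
-11756/((-8767/7301)) - 18942/39249 = -11756/((-8767*1/7301)) - 18942*1/39249 = -11756/(-8767/7301) - 902/1869 = -11756*(-7301/8767) - 902/1869 = 85830556/8767 - 902/1869 = 160409401330/16385523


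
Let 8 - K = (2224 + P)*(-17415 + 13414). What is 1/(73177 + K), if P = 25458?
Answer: 1/110828867 ≈ 9.0229e-9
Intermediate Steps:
K = 110755690 (K = 8 - (2224 + 25458)*(-17415 + 13414) = 8 - 27682*(-4001) = 8 - 1*(-110755682) = 8 + 110755682 = 110755690)
1/(73177 + K) = 1/(73177 + 110755690) = 1/110828867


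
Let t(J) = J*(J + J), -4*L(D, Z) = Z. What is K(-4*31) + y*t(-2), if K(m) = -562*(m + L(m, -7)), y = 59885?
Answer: 1095569/2 ≈ 5.4778e+5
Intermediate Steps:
L(D, Z) = -Z/4
t(J) = 2*J² (t(J) = J*(2*J) = 2*J²)
K(m) = -1967/2 - 562*m (K(m) = -562*(m - ¼*(-7)) = -562*(m + 7/4) = -562*(7/4 + m) = -1967/2 - 562*m)
K(-4*31) + y*t(-2) = (-1967/2 - (-2248)*31) + 59885*(2*(-2)²) = (-1967/2 - 562*(-124)) + 59885*(2*4) = (-1967/2 + 69688) + 59885*8 = 137409/2 + 479080 = 1095569/2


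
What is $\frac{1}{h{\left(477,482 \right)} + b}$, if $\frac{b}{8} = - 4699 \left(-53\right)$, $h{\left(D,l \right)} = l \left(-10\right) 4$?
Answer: $\frac{1}{1973096} \approx 5.0682 \cdot 10^{-7}$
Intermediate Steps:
$h{\left(D,l \right)} = - 40 l$ ($h{\left(D,l \right)} = - 10 l 4 = - 40 l$)
$b = 1992376$ ($b = 8 \left(- 4699 \left(-53\right)\right) = 8 \left(\left(-1\right) \left(-249047\right)\right) = 8 \cdot 249047 = 1992376$)
$\frac{1}{h{\left(477,482 \right)} + b} = \frac{1}{\left(-40\right) 482 + 1992376} = \frac{1}{-19280 + 1992376} = \frac{1}{1973096}$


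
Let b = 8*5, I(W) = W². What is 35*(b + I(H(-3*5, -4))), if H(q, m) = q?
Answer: 9275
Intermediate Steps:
b = 40
35*(b + I(H(-3*5, -4))) = 35*(40 + (-3*5)²) = 35*(40 + (-15)²) = 35*(40 + 225) = 35*265 = 9275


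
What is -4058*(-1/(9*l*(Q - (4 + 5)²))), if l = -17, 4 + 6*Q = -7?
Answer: 8116/25347 ≈ 0.32020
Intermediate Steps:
Q = -11/6 (Q = -⅔ + (⅙)*(-7) = -⅔ - 7/6 = -11/6 ≈ -1.8333)
-4058*(-1/(9*l*(Q - (4 + 5)²))) = -4058*1/(153*(-11/6 - (4 + 5)²)) = -4058*1/(153*(-11/6 - 1*9²)) = -4058*1/(153*(-11/6 - 1*81)) = -4058*1/(153*(-11/6 - 81)) = -4058/(153*(-497/6)) = -4058/(-25347/2) = -4058*(-2/25347) = 8116/25347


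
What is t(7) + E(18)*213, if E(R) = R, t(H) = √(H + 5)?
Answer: 3834 + 2*√3 ≈ 3837.5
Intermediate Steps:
t(H) = √(5 + H)
t(7) + E(18)*213 = √(5 + 7) + 18*213 = √12 + 3834 = 2*√3 + 3834 = 3834 + 2*√3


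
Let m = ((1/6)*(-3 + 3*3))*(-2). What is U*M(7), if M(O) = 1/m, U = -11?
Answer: 11/2 ≈ 5.5000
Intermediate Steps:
m = -2 (m = ((1*(1/6))*(-3 + 9))*(-2) = ((1/6)*6)*(-2) = 1*(-2) = -2)
M(O) = -1/2 (M(O) = 1/(-2) = -1/2)
U*M(7) = -11*(-1/2) = 11/2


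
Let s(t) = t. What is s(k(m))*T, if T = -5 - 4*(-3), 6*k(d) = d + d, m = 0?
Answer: 0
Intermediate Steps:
k(d) = d/3 (k(d) = (d + d)/6 = (2*d)/6 = d/3)
T = 7 (T = -5 + 12 = 7)
s(k(m))*T = ((1/3)*0)*7 = 0*7 = 0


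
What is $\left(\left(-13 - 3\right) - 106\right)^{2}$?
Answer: $14884$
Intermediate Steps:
$\left(\left(-13 - 3\right) - 106\right)^{2} = \left(-16 - 106\right)^{2} = \left(-122\right)^{2} = 14884$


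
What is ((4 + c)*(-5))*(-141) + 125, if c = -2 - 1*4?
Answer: -1285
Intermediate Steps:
c = -6 (c = -2 - 4 = -6)
((4 + c)*(-5))*(-141) + 125 = ((4 - 6)*(-5))*(-141) + 125 = -2*(-5)*(-141) + 125 = 10*(-141) + 125 = -1410 + 125 = -1285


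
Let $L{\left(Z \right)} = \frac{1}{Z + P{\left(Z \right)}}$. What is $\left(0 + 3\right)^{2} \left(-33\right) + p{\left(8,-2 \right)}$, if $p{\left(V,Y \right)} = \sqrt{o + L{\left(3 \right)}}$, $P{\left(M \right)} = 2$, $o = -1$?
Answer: $-297 + \frac{2 i \sqrt{5}}{5} \approx -297.0 + 0.89443 i$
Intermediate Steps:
$L{\left(Z \right)} = \frac{1}{2 + Z}$ ($L{\left(Z \right)} = \frac{1}{Z + 2} = \frac{1}{2 + Z}$)
$p{\left(V,Y \right)} = \frac{2 i \sqrt{5}}{5}$ ($p{\left(V,Y \right)} = \sqrt{-1 + \frac{1}{2 + 3}} = \sqrt{-1 + \frac{1}{5}} = \sqrt{- \frac{4}{5}} = \frac{2 i \sqrt{5}}{5}$)
$\left(0 + 3\right)^{2} \left(-33\right) + p{\left(8,-2 \right)} = \left(0 + 3\right)^{2} \left(-33\right) + \frac{2 i \sqrt{5}}{5} = 3^{2} \left(-33\right) + \frac{2 i \sqrt{5}}{5} = 9 \left(-33\right) + \frac{2 i \sqrt{5}}{5} = -297 + \frac{2 i \sqrt{5}}{5}$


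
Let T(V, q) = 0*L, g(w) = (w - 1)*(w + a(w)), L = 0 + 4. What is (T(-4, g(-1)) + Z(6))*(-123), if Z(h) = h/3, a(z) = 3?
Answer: -246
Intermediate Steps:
L = 4
Z(h) = h/3 (Z(h) = h*(1/3) = h/3)
g(w) = (-1 + w)*(3 + w) (g(w) = (w - 1)*(w + 3) = (-1 + w)*(3 + w))
T(V, q) = 0 (T(V, q) = 0*4 = 0)
(T(-4, g(-1)) + Z(6))*(-123) = (0 + (1/3)*6)*(-123) = (0 + 2)*(-123) = 2*(-123) = -246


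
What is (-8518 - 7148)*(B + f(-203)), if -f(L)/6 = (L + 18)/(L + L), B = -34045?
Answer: 15468362220/29 ≈ 5.3339e+8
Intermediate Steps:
f(L) = -3*(18 + L)/L (f(L) = -6*(L + 18)/(L + L) = -6*(18 + L)/(2*L) = -6*(18 + L)*1/(2*L) = -3*(18 + L)/L)
(-8518 - 7148)*(B + f(-203)) = (-8518 - 7148)*(-34045 + (-3 - 54/(-203))) = -15666*(-34045 + (-3 - 54*(-1/203))) = -15666*(-34045 + (-3 + 54/203)) = -15666*(-34045 - 555/203) = -15666*(-6911690/203) = 15468362220/29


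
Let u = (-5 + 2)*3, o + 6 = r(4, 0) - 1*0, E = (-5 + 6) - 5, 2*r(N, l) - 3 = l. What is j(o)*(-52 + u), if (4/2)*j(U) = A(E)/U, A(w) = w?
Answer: -244/9 ≈ -27.111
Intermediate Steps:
r(N, l) = 3/2 + l/2
E = -4 (E = 1 - 5 = -4)
o = -9/2 (o = -6 + ((3/2 + (½)*0) - 1*0) = -6 + ((3/2 + 0) + 0) = -6 + (3/2 + 0) = -6 + 3/2 = -9/2 ≈ -4.5000)
u = -9 (u = -3*3 = -9)
j(U) = -2/U (j(U) = (-4/U)/2 = -2/U)
j(o)*(-52 + u) = (-2/(-9/2))*(-52 - 9) = -2*(-2/9)*(-61) = (4/9)*(-61) = -244/9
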